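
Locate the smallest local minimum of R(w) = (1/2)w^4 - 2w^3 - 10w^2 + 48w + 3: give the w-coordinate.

-3

Critical points: R'(w) = 2w^3 - 6w^2 - 20w + 48 vanishes at w = -3, 2, 4.
Second-derivative test with R''(w) = 6w^2 - 12w - 20: R''(-3) = 70 > 0 ⇒ local minimum; R''(2) = -20 < 0 ⇒ local maximum; R''(4) = 28 > 0 ⇒ local minimum.
So the smallest local minimum value is R(-3) = -273/2.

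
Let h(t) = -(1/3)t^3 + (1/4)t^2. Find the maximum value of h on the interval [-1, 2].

7/12

The derivative is -t^2 + (1/2)t, which vanishes at t = 0 and t = 1/2.
Compare values at every candidate in [-1, 2]: h(-1) = 7/12; h(0) = 0; h(1/2) = 1/48; h(2) = -5/3.
The maximum over the interval is 7/12, attained at t = -1.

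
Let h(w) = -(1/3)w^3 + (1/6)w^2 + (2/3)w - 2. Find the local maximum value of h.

-3/2

h'(w) = -w^2 + (1/3)w + 2/3. Setting h'(w) = 0 gives w ∈ {-2/3, 1}.
h''(w) = -2w + 1/3. h''(-2/3) = 5/3 > 0 ⇒ local minimum; h''(1) = -5/3 < 0 ⇒ local maximum.
Thus h has its local maximum at w = 1, with value -3/2.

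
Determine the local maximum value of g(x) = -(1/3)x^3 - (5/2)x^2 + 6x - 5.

-11/6

g'(x) = -x^2 - 5x + 6 = 0 at x = -6, 1.
Second-derivative test with g''(x) = -2x - 5: g''(-6) = 7 > 0 ⇒ local minimum; g''(1) = -7 < 0 ⇒ local maximum.
Thus g has its local maximum at x = 1, with value -11/6.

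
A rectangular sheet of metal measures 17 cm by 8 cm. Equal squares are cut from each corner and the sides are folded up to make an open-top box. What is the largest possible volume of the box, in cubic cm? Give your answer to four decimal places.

106.3559

With cut size x, the volume is V(x) = x(17 − 2x)(8 − 2x) for 0 < x < 4.
V'(x) = 12x^2 − 100x + 136. Setting V'(x) = 0 gives x ≈ 1.7115 (the root in (0, 4)).
V''(x) = 24x − 100 is negative there, so this is the maximum; V ≈ 106.3559.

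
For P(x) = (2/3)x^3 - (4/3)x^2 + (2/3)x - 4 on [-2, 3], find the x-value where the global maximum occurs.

3

P'(x) = 2x^2 - (8/3)x + 2/3, which vanishes at x = 1/3 and x = 1.
Candidates: P(-2) = -16,  P(1/3) = -316/81,  P(1) = -4,  P(3) = 4.
So the maximum is P(3) = 4.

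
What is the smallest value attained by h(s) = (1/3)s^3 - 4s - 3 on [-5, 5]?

The derivative is s^2 - 4, which vanishes at s = -2 and s = 2.
Candidates: h(-5) = -74/3,  h(-2) = 7/3,  h(2) = -25/3,  h(5) = 56/3.
So the minimum is h(-5) = -74/3.

-74/3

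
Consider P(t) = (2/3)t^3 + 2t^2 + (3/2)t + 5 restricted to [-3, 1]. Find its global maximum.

55/6

P'(t) = 2t^2 + 4t + 3/2, which vanishes at t = -3/2 and t = -1/2.
Compare values at every candidate in [-3, 1]: P(-3) = 1/2,  P(-3/2) = 5,  P(-1/2) = 14/3,  P(1) = 55/6.
So the maximum is P(1) = 55/6.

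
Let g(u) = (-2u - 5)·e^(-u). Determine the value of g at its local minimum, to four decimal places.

Differentiating with the product rule gives g'(u) = (2u + 3)·e^(-u). Since e^(-u) > 0, the only critical point is u = -3/2.
g''(-3/2) has the same sign as 2 > 0, so this is a local minimum.
g(-3/2) = (-2)·e^(3/2) ≈ -8.9634.

-8.9634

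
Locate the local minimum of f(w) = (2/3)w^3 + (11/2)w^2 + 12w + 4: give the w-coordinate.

-3/2

f'(w) = 2w^2 + 11w + 12. Setting f'(w) = 0 gives w ∈ {-4, -3/2}.
f''(w) = 4w + 11. f''(-4) = -5 < 0 ⇒ local maximum; f''(-3/2) = 5 > 0 ⇒ local minimum.
So the local minimum value is f(-3/2) = -31/8.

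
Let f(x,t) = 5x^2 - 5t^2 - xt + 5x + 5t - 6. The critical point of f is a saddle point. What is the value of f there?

∂f/∂x = 10x - t + 5 = 0 and ∂f/∂t = -x - 10t + 5 = 0, so (x, t) = (-45/101, 55/101).
The Hessian has f_{xx} = 10, f_{tt} = -10, f_{xt} = -1, giving D = -101 < 0, so the point is a saddle point.
f(-45/101, 55/101) = -581/101.

-581/101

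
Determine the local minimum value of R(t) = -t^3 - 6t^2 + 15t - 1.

R'(t) = -3t^2 - 12t + 15. Setting R'(t) = 0 gives t ∈ {-5, 1}.
Since R''(t) = -6t - 12, we get R''(-5) = 18 > 0 ⇒ local minimum; R''(1) = -18 < 0 ⇒ local maximum.
So the local minimum value is R(-5) = -101.

-101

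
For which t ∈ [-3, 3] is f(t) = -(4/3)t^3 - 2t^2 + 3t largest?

-3

The derivative is -4t^2 - 4t + 3, which vanishes at t = -3/2 and t = 1/2.
Candidates: f(-3) = 9, f(-3/2) = -9/2, f(1/2) = 5/6, f(3) = -45.
So the maximum is f(-3) = 9.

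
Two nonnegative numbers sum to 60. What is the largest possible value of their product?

900

With x + y = 60, the product is P(x) = x(60 − x).
P'(x) = 60 − 2x = 0 gives x = 30; P'' = −2 < 0, so this is the maximum.
P = 30·30 = 900.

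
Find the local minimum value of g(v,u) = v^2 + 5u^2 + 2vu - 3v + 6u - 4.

-181/16

∂g/∂v = 2v + 2u - 3 = 0 and ∂g/∂u = 2v + 10u + 6 = 0, so (v, u) = (21/8, -9/8).
The Hessian has g_{vv} = 2, g_{uu} = 10, g_{vu} = 2, giving D = 16 > 0 with g_{vv} > 0, so the point is a local minimum.
g(21/8, -9/8) = -181/16.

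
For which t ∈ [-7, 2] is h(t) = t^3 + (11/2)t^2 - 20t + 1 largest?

-5

The derivative is 3t^2 + 11t - 20, which vanishes at t = -5 and t = 4/3.
Evaluating at the critical points and endpoints: h(-7) = 135/2, h(-5) = 227/2, h(4/3) = -365/27, h(2) = -9.
The maximum over the interval is 227/2, attained at t = -5.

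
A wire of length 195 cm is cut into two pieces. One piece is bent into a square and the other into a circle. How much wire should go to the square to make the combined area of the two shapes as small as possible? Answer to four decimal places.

109.2193

Let x be the length used for the square. Square side x/4; circle radius (195−x)/(2π).
A(x) = (x/4)² + π·((195−x)/(2π))² = x²/16 + (195−x)²/(4π) for 0 ≤ x ≤ 195. A'(x) = x/8 − (195−x)/(2π) = 0 gives x = 4·195/(π+4) ≈ 109.2193.
A'' = 1/8 + 1/(2π) > 0, so this gives the minimum combined area; x ≈ 109.2193 cm to the square.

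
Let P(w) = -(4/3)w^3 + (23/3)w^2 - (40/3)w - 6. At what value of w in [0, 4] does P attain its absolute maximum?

The derivative is -4w^2 + (46/3)w - 40/3, which vanishes at w = 4/3 and w = 5/2.
Candidates: P(0) = -6; P(4/3) = -1078/81; P(5/2) = -49/4; P(4) = -22.
So the maximum is P(0) = -6.

0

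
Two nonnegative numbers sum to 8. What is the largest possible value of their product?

With x + y = 8, the product is P(x) = x(8 − x).
P'(x) = 8 − 2x = 0 gives x = 4; P'' = −2 < 0, so this is the maximum.
P = 4·4 = 16.

16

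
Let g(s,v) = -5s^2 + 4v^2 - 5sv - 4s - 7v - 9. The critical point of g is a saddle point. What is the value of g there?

-986/105

∂g/∂s = -10s - 5v - 4 = 0 and ∂g/∂v = -5s + 8v - 7 = 0, so (s, v) = (-67/105, 10/21).
The Hessian has g_{ss} = -10, g_{vv} = 8, g_{sv} = -5, giving D = -105 < 0, so the point is a saddle point.
g(-67/105, 10/21) = -986/105.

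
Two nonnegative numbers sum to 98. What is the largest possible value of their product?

2401

With x + y = 98, the product is P(x) = x(98 − x).
P'(x) = 98 − 2x = 0 gives x = 49; P'' = −2 < 0, so this is the maximum.
P = 49·49 = 2401.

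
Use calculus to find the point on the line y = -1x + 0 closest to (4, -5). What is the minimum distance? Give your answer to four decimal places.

0.7071

Minimize D(x)^2 = (x - 4)^2 + (-x + 5)^2.
d/dx[D^2] = 2(x - 4) + 2·(-1)·(-x + 5) = 0 ⇒ x = 9/2.
Then y = -9/2 and the distance is √(1/2) ≈ 0.7071.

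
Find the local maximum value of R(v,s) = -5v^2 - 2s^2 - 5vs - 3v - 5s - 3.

∂R/∂v = -10v - 5s - 3 = 0 and ∂R/∂s = -5v - 4s - 5 = 0, so (v, s) = (13/15, -7/3).
The Hessian has R_{vv} = -10, R_{ss} = -4, R_{vs} = -5, giving D = 15 > 0 with R_{vv} < 0, so the point is a local maximum.
R(13/15, -7/3) = 23/15.

23/15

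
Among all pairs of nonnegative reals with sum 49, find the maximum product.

With x + y = 49, the product is P(x) = x(49 − x).
P'(x) = 49 − 2x = 0 gives x = 49/2; P'' = −2 < 0, so this is the maximum.
P = 49/2·49/2 = 2401/4.

2401/4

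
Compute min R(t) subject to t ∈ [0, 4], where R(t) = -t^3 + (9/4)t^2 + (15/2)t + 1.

1

The derivative is -3t^2 + (9/2)t + 15/2, whose only zero in [0, 4] is t = 5/2.
Candidates: R(0) = 1, R(5/2) = 291/16, R(4) = 3.
Hence the absolute minimum is 1 at t = 0.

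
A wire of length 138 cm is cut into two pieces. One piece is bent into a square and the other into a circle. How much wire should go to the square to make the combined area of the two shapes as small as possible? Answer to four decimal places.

77.2937

Let x be the length used for the square. Square side x/4; circle radius (138−x)/(2π).
A(x) = (x/4)² + π·((138−x)/(2π))² = x²/16 + (138−x)²/(4π) for 0 ≤ x ≤ 138. A'(x) = x/8 − (138−x)/(2π) = 0 gives x = 4·138/(π+4) ≈ 77.2937.
A'' = 1/8 + 1/(2π) > 0, so this gives the minimum combined area; x ≈ 77.2937 cm to the square.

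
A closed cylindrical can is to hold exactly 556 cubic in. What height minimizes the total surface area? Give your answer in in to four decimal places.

With radius r and height h, πr²h = 556 so h = 556/(πr²), and S(r) = 2πr² + 2πrh = 2πr² + 2·556/r.
S'(r) = 4πr − 2·556/r² = 0 ⇒ r³ = 556/(2π), so r ≈ 4.4562 and h = 2r ≈ 8.9124.
S''(r) = 4π + 4·556/r³ > 0, so this is the minimum; S ≈ 374.3097.

8.9124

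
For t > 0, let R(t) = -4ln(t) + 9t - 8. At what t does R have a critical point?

R'(t) = -4/t + 9 = 0 gives t = 4/9.
R''(t) = 4/t², which is positive for t > 0, so this is a local minimum.
R(4/9) = -4·ln(4/9) + 4 - 8 ≈ -0.7563.

4/9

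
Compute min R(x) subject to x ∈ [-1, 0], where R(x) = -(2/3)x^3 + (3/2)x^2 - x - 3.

-3

The derivative is -2x^2 + 3x - 1, which has no zeros in [-1, 0].
Candidates: R(-1) = 1/6; R(0) = -3.
Hence the absolute minimum is -3 at x = 0.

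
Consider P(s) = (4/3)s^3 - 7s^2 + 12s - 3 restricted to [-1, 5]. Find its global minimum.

Differentiating, P'(s) = 4s^2 - 14s + 12; which vanishes at s = 3/2 and s = 2.
Compare values at every candidate in [-1, 5]: P(-1) = -70/3, P(3/2) = 15/4, P(2) = 11/3, P(5) = 146/3.
Hence the absolute minimum is -70/3 at s = -1.

-70/3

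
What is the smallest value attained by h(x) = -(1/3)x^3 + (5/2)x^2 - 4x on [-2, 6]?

Differentiating, h'(x) = -x^2 + 5x - 4; which vanishes at x = 1 and x = 4.
Evaluating at the critical points and endpoints: h(-2) = 62/3; h(1) = -11/6; h(4) = 8/3; h(6) = -6.
The minimum over the interval is -6, attained at x = 6.

-6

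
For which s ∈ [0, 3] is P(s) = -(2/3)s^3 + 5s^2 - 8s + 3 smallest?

P'(s) = -2s^2 + 10s - 8, whose only zero in [0, 3] is s = 1.
Candidates: P(0) = 3; P(1) = -2/3; P(3) = 6.
The minimum over the interval is -2/3, attained at s = 1.

1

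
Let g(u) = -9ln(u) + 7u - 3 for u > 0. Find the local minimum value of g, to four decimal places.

3.7382

g'(u) = -9/u + 7 = 0 gives u = 9/7.
g''(u) = 9/u², which is positive for u > 0, so this is a local minimum.
g(9/7) = -9·ln(9/7) + 9 - 3 ≈ 3.7382.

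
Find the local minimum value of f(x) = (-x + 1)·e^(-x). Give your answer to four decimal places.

f'(x) = (-1)·e^(-x) + (-x + 1)·(-1)·e^(-x) = (x - 2)·e^(-x). Since e^(-x) > 0, the only critical point is x = 2.
f''(2) has the same sign as 1 > 0, so this is a local minimum.
f(2) = (-1)·e^(-2) ≈ -0.1353.

-0.1353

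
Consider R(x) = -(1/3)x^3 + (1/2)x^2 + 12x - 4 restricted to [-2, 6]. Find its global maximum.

92/3

Differentiating, R'(x) = -x^2 + x + 12; whose only zero in [-2, 6] is x = 4.
Evaluating at the critical points and endpoints: R(-2) = -70/3,  R(4) = 92/3,  R(6) = 14.
The maximum over the interval is 92/3, attained at x = 4.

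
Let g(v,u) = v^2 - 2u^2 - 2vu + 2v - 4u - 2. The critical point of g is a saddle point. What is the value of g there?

-8/3

∂g/∂v = 2v - 2u + 2 = 0 and ∂g/∂u = -2v - 4u - 4 = 0, so (v, u) = (-4/3, -1/3).
The Hessian has g_{vv} = 2, g_{uu} = -4, g_{vu} = -2, giving D = -12 < 0, so the point is a saddle point.
g(-4/3, -1/3) = -8/3.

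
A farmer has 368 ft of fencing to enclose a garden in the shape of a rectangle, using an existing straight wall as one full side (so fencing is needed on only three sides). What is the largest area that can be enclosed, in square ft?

Let the sides perpendicular to the wall have length x and the parallel side y, so 2x + y = 368 and the area is A = xy = x(368 − 2x).
A'(x) = 368 − 4x = 0 gives x = 92, and A''(x) = −4 < 0 confirms a maximum.
Then y = 368 − 2·92 = 184 and A = 16928.

16928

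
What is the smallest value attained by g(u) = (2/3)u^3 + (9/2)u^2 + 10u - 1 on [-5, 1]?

-131/6

Differentiating, g'(u) = 2u^2 + 9u + 10; which vanishes at u = -5/2 and u = -2.
Evaluating at the critical points and endpoints: g(-5) = -131/6; g(-5/2) = -199/24; g(-2) = -25/3; g(1) = 85/6.
Hence the absolute minimum is -131/6 at u = -5.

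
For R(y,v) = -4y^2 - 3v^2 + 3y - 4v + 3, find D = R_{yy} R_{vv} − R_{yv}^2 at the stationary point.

48

∂R/∂y = -8y + 3 = 0 and ∂R/∂v = -6v - 4 = 0, so (y, v) = (3/8, -2/3).
The Hessian has R_{yy} = -8, R_{vv} = -6, R_{yv} = 0, giving D = 48 > 0 with R_{yy} < 0, so the point is a local maximum.
D = (-8)·(-6) − (0)^2 = 48.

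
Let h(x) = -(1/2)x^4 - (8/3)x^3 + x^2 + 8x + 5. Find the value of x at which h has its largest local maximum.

h'(x) = -2x^3 - 8x^2 + 2x + 8. Setting h'(x) = 0 gives x ∈ {-4, -1, 1}.
h''(x) = -6x^2 - 16x + 2. h''(-4) = -30 < 0 ⇒ local maximum; h''(-1) = 12 > 0 ⇒ local minimum; h''(1) = -20 < 0 ⇒ local maximum.
So the largest local maximum value is h(-4) = 95/3.

-4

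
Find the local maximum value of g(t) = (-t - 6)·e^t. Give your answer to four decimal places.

g'(t) = (-1)·e^t + (-t - 6)·1·e^t = (-t - 7)·e^t. Since e^t > 0, the only critical point is t = -7.
g''(-7) has the same sign as -1 < 0, so this is a local maximum.
g(-7) = (1)·e^(-7) ≈ 0.0009.

0.0009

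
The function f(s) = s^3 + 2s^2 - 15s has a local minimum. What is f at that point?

-400/27

f'(s) = 3s^2 + 4s - 15 = 0 at s = -3, 5/3.
Second-derivative test with f''(s) = 6s + 4: f''(-3) = -14 < 0 ⇒ local maximum; f''(5/3) = 14 > 0 ⇒ local minimum.
So the local minimum value is f(5/3) = -400/27.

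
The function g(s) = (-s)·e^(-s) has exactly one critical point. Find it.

g'(s) = (-1)·e^(-s) + (-s)·(-1)·e^(-s) = (s - 1)·e^(-s). Since e^(-s) > 0, the only critical point is s = 1.
g''(1) has the same sign as 1 > 0, so this is a local minimum.
g(1) = (-1)·e^(-1) ≈ -0.3679.

1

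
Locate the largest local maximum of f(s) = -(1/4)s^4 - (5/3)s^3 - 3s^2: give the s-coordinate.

0

f'(s) = -s^3 - 5s^2 - 6s. Setting f'(s) = 0 gives s ∈ {-3, -2, 0}.
Since f''(s) = -3s^2 - 10s - 6, we get f''(-3) = -3 < 0 ⇒ local maximum; f''(-2) = 2 > 0 ⇒ local minimum; f''(0) = -6 < 0 ⇒ local maximum.
So the largest local maximum value is f(0) = 0.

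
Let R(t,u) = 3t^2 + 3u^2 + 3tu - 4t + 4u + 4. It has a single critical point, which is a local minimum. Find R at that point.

-4/3

∂R/∂t = 6t + 3u - 4 = 0 and ∂R/∂u = 3t + 6u + 4 = 0, so (t, u) = (4/3, -4/3).
The Hessian has R_{tt} = 6, R_{uu} = 6, R_{tu} = 3, giving D = 27 > 0 with R_{tt} > 0, so the point is a local minimum.
R(4/3, -4/3) = -4/3.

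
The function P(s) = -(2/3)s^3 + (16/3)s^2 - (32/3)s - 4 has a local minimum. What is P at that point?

-836/81

P'(s) = -2s^2 + (32/3)s - 32/3. Setting P'(s) = 0 gives s ∈ {4/3, 4}.
Second-derivative test with P''(s) = -4s + 32/3: P''(4/3) = 16/3 > 0 ⇒ local minimum; P''(4) = -16/3 < 0 ⇒ local maximum.
So the local minimum value is P(4/3) = -836/81.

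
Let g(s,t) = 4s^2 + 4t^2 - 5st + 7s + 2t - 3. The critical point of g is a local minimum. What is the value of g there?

∂g/∂s = 8s - 5t + 7 = 0 and ∂g/∂t = -5s + 8t + 2 = 0, so (s, t) = (-22/13, -17/13).
The Hessian has g_{ss} = 8, g_{tt} = 8, g_{st} = -5, giving D = 39 > 0 with g_{ss} > 0, so the point is a local minimum.
g(-22/13, -17/13) = -133/13.

-133/13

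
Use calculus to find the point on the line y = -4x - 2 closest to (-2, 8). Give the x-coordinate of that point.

Minimize D(x)^2 = (x + 2)^2 + (-4x - 10)^2.
d/dx[D^2] = 2(x + 2) + 2·(-4)·(-4x - 10) = 0 ⇒ x = -42/17.
Then y = 134/17 and the distance is √(4/17) ≈ 0.4851.

-42/17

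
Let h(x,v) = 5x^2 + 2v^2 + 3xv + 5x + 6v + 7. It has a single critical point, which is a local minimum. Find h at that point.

∂h/∂x = 10x + 3v + 5 = 0 and ∂h/∂v = 3x + 4v + 6 = 0, so (x, v) = (-2/31, -45/31).
The Hessian has h_{xx} = 10, h_{vv} = 4, h_{xv} = 3, giving D = 31 > 0 with h_{xx} > 0, so the point is a local minimum.
h(-2/31, -45/31) = 77/31.

77/31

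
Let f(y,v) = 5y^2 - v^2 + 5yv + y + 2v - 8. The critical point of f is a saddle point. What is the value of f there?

∂f/∂y = 10y + 5v + 1 = 0 and ∂f/∂v = 5y - 2v + 2 = 0, so (y, v) = (-4/15, 1/3).
The Hessian has f_{yy} = 10, f_{vv} = -2, f_{yv} = 5, giving D = -45 < 0, so the point is a saddle point.
f(-4/15, 1/3) = -39/5.

-39/5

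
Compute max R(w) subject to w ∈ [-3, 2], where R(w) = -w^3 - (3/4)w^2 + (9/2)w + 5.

47/4

R'(w) = -3w^2 - (3/2)w + 9/2, which vanishes at w = -3/2 and w = 1.
Candidates: R(-3) = 47/4; R(-3/2) = -1/16; R(1) = 31/4; R(2) = 3.
So the maximum is R(-3) = 47/4.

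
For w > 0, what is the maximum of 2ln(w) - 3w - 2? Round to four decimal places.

g'(w) = 2/w − 3 = 0 gives w = 2/3.
g''(w) = -2/w², which is negative for w > 0, so this is a local maximum.
g(2/3) = 2·ln(2/3) - 2 - 2 ≈ -4.8109.

-4.8109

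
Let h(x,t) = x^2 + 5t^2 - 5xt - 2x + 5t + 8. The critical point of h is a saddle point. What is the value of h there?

∂h/∂x = 2x - 5t - 2 = 0 and ∂h/∂t = -5x + 10t + 5 = 0, so (x, t) = (1, 0).
The Hessian has h_{xx} = 2, h_{tt} = 10, h_{xt} = -5, giving D = -5 < 0, so the point is a saddle point.
h(1, 0) = 7.

7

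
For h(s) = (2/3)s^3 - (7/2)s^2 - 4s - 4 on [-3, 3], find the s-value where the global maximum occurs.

-1/2

The derivative is 2s^2 - 7s - 4, whose only zero in [-3, 3] is s = -1/2.
Candidates: h(-3) = -83/2; h(-1/2) = -71/24; h(3) = -59/2.
Hence the absolute maximum is -71/24 at s = -1/2.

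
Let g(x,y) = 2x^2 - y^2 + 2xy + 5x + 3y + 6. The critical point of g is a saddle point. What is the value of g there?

35/12

∂g/∂x = 4x + 2y + 5 = 0 and ∂g/∂y = 2x - 2y + 3 = 0, so (x, y) = (-4/3, 1/6).
The Hessian has g_{xx} = 4, g_{yy} = -2, g_{xy} = 2, giving D = -12 < 0, so the point is a saddle point.
g(-4/3, 1/6) = 35/12.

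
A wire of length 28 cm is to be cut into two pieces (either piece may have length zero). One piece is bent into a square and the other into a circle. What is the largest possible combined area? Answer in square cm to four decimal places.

62.3887

Let x be the length used for the square. Square side x/4; circle radius (28−x)/(2π).
A(x) = (x/4)² + π·((28−x)/(2π))² = x²/16 + (28−x)²/(4π) for 0 ≤ x ≤ 28. A'(x) = x/8 − (28−x)/(2π) = 0 gives x = 4·28/(π+4) ≈ 15.6828.
A'' > 0, so the interior critical point is a minimum; the maximum is at an endpoint. A(0) = 62.3887 and A(28) = 49.0000, so the largest area is 62.3887.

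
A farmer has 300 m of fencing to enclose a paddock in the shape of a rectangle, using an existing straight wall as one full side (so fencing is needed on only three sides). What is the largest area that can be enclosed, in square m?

Let the sides perpendicular to the wall have length x and the parallel side y, so 2x + y = 300 and the area is A = xy = x(300 − 2x).
A'(x) = 300 − 4x = 0 gives x = 75, and A''(x) = −4 < 0 confirms a maximum.
Then y = 300 − 2·75 = 150 and A = 11250.

11250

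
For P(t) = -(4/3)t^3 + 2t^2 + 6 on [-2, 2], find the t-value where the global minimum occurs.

P'(t) = -4t^2 + 4t, which vanishes at t = 0 and t = 1.
Evaluating at the critical points and endpoints: P(-2) = 74/3; P(0) = 6; P(1) = 20/3; P(2) = 10/3.
The minimum over the interval is 10/3, attained at t = 2.

2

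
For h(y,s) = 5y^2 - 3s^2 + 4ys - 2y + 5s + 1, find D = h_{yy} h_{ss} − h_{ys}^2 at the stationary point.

-76

∂h/∂y = 10y + 4s - 2 = 0 and ∂h/∂s = 4y - 6s + 5 = 0, so (y, s) = (-2/19, 29/38).
The Hessian has h_{yy} = 10, h_{ss} = -6, h_{ys} = 4, giving D = -76 < 0, so the point is a saddle point.
D = (10)·(-6) − (4)^2 = -76.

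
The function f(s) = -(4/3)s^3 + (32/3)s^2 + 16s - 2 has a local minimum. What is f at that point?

f'(s) = -4s^2 + (64/3)s + 16 = 0 at s = -2/3, 6.
Second-derivative test with f''(s) = -8s + 64/3: f''(-2/3) = 80/3 > 0 ⇒ local minimum; f''(6) = -80/3 < 0 ⇒ local maximum.
So the local minimum value is f(-2/3) = -610/81.

-610/81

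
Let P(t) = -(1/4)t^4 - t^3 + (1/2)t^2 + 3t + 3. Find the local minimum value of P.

P'(t) = -t^3 - 3t^2 + t + 3 = 0 at t = -3, -1, 1.
Since P''(t) = -3t^2 - 6t + 1, we get P''(-3) = -8 < 0 ⇒ local maximum; P''(-1) = 4 > 0 ⇒ local minimum; P''(1) = -8 < 0 ⇒ local maximum.
Thus P has its local minimum at t = -1, with value 5/4.

5/4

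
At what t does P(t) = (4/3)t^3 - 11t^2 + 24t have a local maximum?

P'(t) = 4t^2 - 22t + 24 = 0 at t = 3/2, 4.
P''(t) = 8t - 22. P''(3/2) = -10 < 0 ⇒ local maximum; P''(4) = 10 > 0 ⇒ local minimum.
So the local maximum value is P(3/2) = 63/4.

3/2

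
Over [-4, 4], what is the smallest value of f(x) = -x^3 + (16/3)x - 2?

Differentiating, f'(x) = -3x^2 + 16/3; which vanishes at x = -4/3 and x = 4/3.
Compare values at every candidate in [-4, 4]: f(-4) = 122/3; f(-4/3) = -182/27; f(4/3) = 74/27; f(4) = -134/3.
The minimum over the interval is -134/3, attained at x = 4.

-134/3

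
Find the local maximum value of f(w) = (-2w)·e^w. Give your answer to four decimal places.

0.7358

By the product rule, f'(w) = (-2w - 2)·e^w. Since e^w > 0, the only critical point is w = -1.
f''(-1) has the same sign as -2 < 0, so this is a local maximum.
f(-1) = (2)·e^(-1) ≈ 0.7358.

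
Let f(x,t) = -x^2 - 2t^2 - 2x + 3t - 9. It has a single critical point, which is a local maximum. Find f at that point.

-55/8

∂f/∂x = -2x - 2 = 0 and ∂f/∂t = -4t + 3 = 0, so (x, t) = (-1, 3/4).
The Hessian has f_{xx} = -2, f_{tt} = -4, f_{xt} = 0, giving D = 8 > 0 with f_{xx} < 0, so the point is a local maximum.
f(-1, 3/4) = -55/8.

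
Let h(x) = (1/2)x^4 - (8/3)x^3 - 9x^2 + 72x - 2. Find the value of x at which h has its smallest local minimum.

-3

h'(x) = 2x^3 - 8x^2 - 18x + 72 = 0 at x = -3, 3, 4.
Second-derivative test with h''(x) = 6x^2 - 16x - 18: h''(-3) = 84 > 0 ⇒ local minimum; h''(3) = -12 < 0 ⇒ local maximum; h''(4) = 14 > 0 ⇒ local minimum.
Thus h has its smallest local minimum at x = -3, with value -373/2.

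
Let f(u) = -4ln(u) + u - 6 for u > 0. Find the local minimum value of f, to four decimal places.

-7.5452

f'(u) = -4/u + 1 = 0 gives u = 4.
f''(u) = 4/u², which is positive for u > 0, so this is a local minimum.
f(4) = -4·ln(4) + 4 - 6 ≈ -7.5452.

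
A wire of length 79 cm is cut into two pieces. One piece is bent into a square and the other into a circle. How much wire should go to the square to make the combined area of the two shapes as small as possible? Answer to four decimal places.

Let x be the length used for the square. Square side x/4; circle radius (79−x)/(2π).
A(x) = (x/4)² + π·((79−x)/(2π))² = x²/16 + (79−x)²/(4π) for 0 ≤ x ≤ 79. A'(x) = x/8 − (79−x)/(2π) = 0 gives x = 4·79/(π+4) ≈ 44.2478.
A'' = 1/8 + 1/(2π) > 0, so this gives the minimum combined area; x ≈ 44.2478 cm to the square.

44.2478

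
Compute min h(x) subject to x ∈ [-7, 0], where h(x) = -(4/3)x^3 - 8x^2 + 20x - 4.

-412/3

Differentiating, h'(x) = -4x^2 - 16x + 20; whose only zero in [-7, 0] is x = -5.
Compare values at every candidate in [-7, 0]: h(-7) = -236/3, h(-5) = -412/3, h(0) = -4.
The minimum over the interval is -412/3, attained at x = -5.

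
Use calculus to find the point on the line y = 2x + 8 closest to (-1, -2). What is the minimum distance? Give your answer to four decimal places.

Minimize D(x)^2 = (x + 1)^2 + (2x + 10)^2.
d/dx[D^2] = 2(x + 1) + 2·2·(2x + 10) = 0 ⇒ x = -21/5.
Then y = -2/5 and the distance is √(64/5) ≈ 3.5777.

3.5777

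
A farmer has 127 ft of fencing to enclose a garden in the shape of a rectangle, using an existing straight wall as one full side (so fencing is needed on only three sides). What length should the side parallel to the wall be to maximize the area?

Let the sides perpendicular to the wall have length x and the parallel side y, so 2x + y = 127 and the area is A = xy = x(127 − 2x).
A'(x) = 127 − 4x = 0 gives x = 127/4, and A''(x) = −4 < 0 confirms a maximum.
Then y = 127 − 2·127/4 = 127/2 and A = 16129/8.

127/2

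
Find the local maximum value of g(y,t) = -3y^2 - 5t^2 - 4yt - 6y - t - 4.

∂g/∂y = -6y - 4t - 6 = 0 and ∂g/∂t = -4y - 10t - 1 = 0, so (y, t) = (-14/11, 9/22).
The Hessian has g_{yy} = -6, g_{tt} = -10, g_{yt} = -4, giving D = 44 > 0 with g_{yy} < 0, so the point is a local maximum.
g(-14/11, 9/22) = -17/44.

-17/44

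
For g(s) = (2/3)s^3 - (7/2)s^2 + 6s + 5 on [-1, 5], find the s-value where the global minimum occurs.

The derivative is 2s^2 - 7s + 6, which vanishes at s = 3/2 and s = 2.
Evaluating at the critical points and endpoints: g(-1) = -31/6; g(3/2) = 67/8; g(2) = 25/3; g(5) = 185/6.
The minimum over the interval is -31/6, attained at s = -1.

-1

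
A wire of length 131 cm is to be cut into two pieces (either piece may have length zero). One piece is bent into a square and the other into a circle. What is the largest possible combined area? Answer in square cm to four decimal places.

1365.6290

Let x be the length used for the square. Square side x/4; circle radius (131−x)/(2π).
A(x) = (x/4)² + π·((131−x)/(2π))² = x²/16 + (131−x)²/(4π) for 0 ≤ x ≤ 131. A'(x) = x/8 − (131−x)/(2π) = 0 gives x = 4·131/(π+4) ≈ 73.3730.
A'' > 0, so the interior critical point is a minimum; the maximum is at an endpoint. A(0) = 1365.6290 and A(131) = 1072.5625, so the largest area is 1365.6290.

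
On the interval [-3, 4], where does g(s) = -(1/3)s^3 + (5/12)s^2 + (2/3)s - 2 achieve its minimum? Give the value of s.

The derivative is -s^2 + (5/6)s + 2/3, which vanishes at s = -1/2 and s = 4/3.
Evaluating at the critical points and endpoints: g(-3) = 35/4; g(-1/2) = -35/16; g(4/3) = -94/81; g(4) = -14.
Hence the absolute minimum is -14 at s = 4.

4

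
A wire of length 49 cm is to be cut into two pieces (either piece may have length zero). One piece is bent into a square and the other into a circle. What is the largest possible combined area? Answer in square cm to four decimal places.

191.0655

Let x be the length used for the square. Square side x/4; circle radius (49−x)/(2π).
A(x) = (x/4)² + π·((49−x)/(2π))² = x²/16 + (49−x)²/(4π) for 0 ≤ x ≤ 49. A'(x) = x/8 − (49−x)/(2π) = 0 gives x = 4·49/(π+4) ≈ 27.4449.
A'' > 0, so the interior critical point is a minimum; the maximum is at an endpoint. A(0) = 191.0655 and A(49) = 150.0625, so the largest area is 191.0655.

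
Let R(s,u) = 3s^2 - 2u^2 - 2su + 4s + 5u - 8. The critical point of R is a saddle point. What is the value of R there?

-141/28

∂R/∂s = 6s - 2u + 4 = 0 and ∂R/∂u = -2s - 4u + 5 = 0, so (s, u) = (-3/14, 19/14).
The Hessian has R_{ss} = 6, R_{uu} = -4, R_{su} = -2, giving D = -28 < 0, so the point is a saddle point.
R(-3/14, 19/14) = -141/28.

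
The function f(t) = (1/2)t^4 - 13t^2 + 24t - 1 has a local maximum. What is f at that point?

21/2

f'(t) = 2t^3 - 26t + 24 = 0 at t = -4, 1, 3.
Second-derivative test with f''(t) = 6t^2 - 26: f''(-4) = 70 > 0 ⇒ local minimum; f''(1) = -20 < 0 ⇒ local maximum; f''(3) = 28 > 0 ⇒ local minimum.
So the local maximum value is f(1) = 21/2.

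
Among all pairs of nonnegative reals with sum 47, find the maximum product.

With x + y = 47, the product is P(x) = x(47 − x).
P'(x) = 47 − 2x = 0 gives x = 47/2; P'' = −2 < 0, so this is the maximum.
P = 47/2·47/2 = 2209/4.

2209/4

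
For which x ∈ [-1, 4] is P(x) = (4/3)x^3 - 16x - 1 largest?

4

Differentiating, P'(x) = 4x^2 - 16; whose only zero in [-1, 4] is x = 2.
Compare values at every candidate in [-1, 4]: P(-1) = 41/3; P(2) = -67/3; P(4) = 61/3.
So the maximum is P(4) = 61/3.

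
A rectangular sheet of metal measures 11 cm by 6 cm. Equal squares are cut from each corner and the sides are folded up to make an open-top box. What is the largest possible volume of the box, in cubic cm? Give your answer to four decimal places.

37.1883

With cut size x, the volume is V(x) = x(11 − 2x)(6 − 2x) for 0 < x < 3.
V'(x) = 12x^2 − 68x + 66. Setting V'(x) = 0 gives x ≈ 1.2434 (the root in (0, 3)).
V''(x) = 24x − 68 is negative there, so this is the maximum; V ≈ 37.1883.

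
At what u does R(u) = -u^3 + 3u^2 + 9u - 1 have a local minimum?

-1

R'(u) = -3u^2 + 6u + 9 = 0 at u = -1, 3.
Since R''(u) = -6u + 6, we get R''(-1) = 12 > 0 ⇒ local minimum; R''(3) = -12 < 0 ⇒ local maximum.
So the local minimum value is R(-1) = -6.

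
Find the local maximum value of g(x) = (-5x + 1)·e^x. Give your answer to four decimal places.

2.2466

g'(x) = (-5)·e^x + (-5x + 1)·1·e^x = (-5x - 4)·e^x. Since e^x > 0, the only critical point is x = -4/5.
g''(-4/5) has the same sign as -5 < 0, so this is a local maximum.
g(-4/5) = (5)·e^(-4/5) ≈ 2.2466.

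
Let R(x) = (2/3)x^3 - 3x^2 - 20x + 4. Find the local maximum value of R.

Critical points: R'(x) = 2x^2 - 6x - 20 vanishes at x = -2, 5.
Since R''(x) = 4x - 6, we get R''(-2) = -14 < 0 ⇒ local maximum; R''(5) = 14 > 0 ⇒ local minimum.
Thus R has its local maximum at x = -2, with value 80/3.

80/3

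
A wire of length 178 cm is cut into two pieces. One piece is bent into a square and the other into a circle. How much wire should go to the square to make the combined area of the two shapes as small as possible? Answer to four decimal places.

99.6976

Let x be the length used for the square. Square side x/4; circle radius (178−x)/(2π).
A(x) = (x/4)² + π·((178−x)/(2π))² = x²/16 + (178−x)²/(4π) for 0 ≤ x ≤ 178. A'(x) = x/8 − (178−x)/(2π) = 0 gives x = 4·178/(π+4) ≈ 99.6976.
A'' = 1/8 + 1/(2π) > 0, so this gives the minimum combined area; x ≈ 99.6976 cm to the square.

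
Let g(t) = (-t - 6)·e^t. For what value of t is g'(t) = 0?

By the product rule, g'(t) = (-t - 7)·e^t. Since e^t > 0, the only critical point is t = -7.
g''(-7) has the same sign as -1 < 0, so this is a local maximum.
g(-7) = (1)·e^(-7) ≈ 0.0009.

-7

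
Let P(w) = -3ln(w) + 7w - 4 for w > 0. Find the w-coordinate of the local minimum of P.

3/7

P'(w) = -3/w + 7 = 0 gives w = 3/7.
P''(w) = 3/w², which is positive for w > 0, so this is a local minimum.
P(3/7) = -3·ln(3/7) + 3 - 4 ≈ 1.5419.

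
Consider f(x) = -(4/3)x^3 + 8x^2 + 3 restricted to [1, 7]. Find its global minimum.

Differentiating, f'(x) = -4x^2 + 16x; whose only zero in [1, 7] is x = 4.
Evaluating at the critical points and endpoints: f(1) = 29/3, f(4) = 137/3, f(7) = -187/3.
So the minimum is f(7) = -187/3.

-187/3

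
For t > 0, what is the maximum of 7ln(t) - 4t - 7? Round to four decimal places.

g'(t) = 7/t − 4 = 0 gives t = 7/4.
g''(t) = -7/t², which is negative for t > 0, so this is a local maximum.
g(7/4) = 7·ln(7/4) - 7 - 7 ≈ -10.0827.

-10.0827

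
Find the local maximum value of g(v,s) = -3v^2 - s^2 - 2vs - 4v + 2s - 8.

-5/2

∂g/∂v = -6v - 2s - 4 = 0 and ∂g/∂s = -2v - 2s + 2 = 0, so (v, s) = (-3/2, 5/2).
The Hessian has g_{vv} = -6, g_{ss} = -2, g_{vs} = -2, giving D = 8 > 0 with g_{vv} < 0, so the point is a local maximum.
g(-3/2, 5/2) = -5/2.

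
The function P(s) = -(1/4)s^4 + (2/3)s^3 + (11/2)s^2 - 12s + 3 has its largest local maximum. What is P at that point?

Critical points: P'(s) = -s^3 + 2s^2 + 11s - 12 vanishes at s = -3, 1, 4.
Since P''(s) = -3s^2 + 4s + 11, we get P''(-3) = -28 < 0 ⇒ local maximum; P''(1) = 12 > 0 ⇒ local minimum; P''(4) = -21 < 0 ⇒ local maximum.
The largest local maximum is P(-3) = 201/4.

201/4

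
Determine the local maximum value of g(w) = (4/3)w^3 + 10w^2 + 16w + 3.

g'(w) = 4w^2 + 20w + 16. Setting g'(w) = 0 gives w ∈ {-4, -1}.
g''(w) = 8w + 20. g''(-4) = -12 < 0 ⇒ local maximum; g''(-1) = 12 > 0 ⇒ local minimum.
The local maximum is g(-4) = 41/3.

41/3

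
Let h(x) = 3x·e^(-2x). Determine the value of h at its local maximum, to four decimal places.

0.5518

By the product rule, h'(x) = (-6x + 3)·e^(-2x). Since e^(-2x) > 0, the only critical point is x = 1/2.
h''(1/2) has the same sign as -6 < 0, so this is a local maximum.
h(1/2) = (3/2)·e^(-1) ≈ 0.5518.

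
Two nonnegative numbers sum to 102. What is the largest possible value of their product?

With x + y = 102, the product is P(x) = x(102 − x).
P'(x) = 102 − 2x = 0 gives x = 51; P'' = −2 < 0, so this is the maximum.
P = 51·51 = 2601.

2601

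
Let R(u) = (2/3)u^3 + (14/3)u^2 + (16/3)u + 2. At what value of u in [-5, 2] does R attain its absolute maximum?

The derivative is 2u^2 + (28/3)u + 16/3, which vanishes at u = -4 and u = -2/3.
Compare values at every candidate in [-5, 2]: R(-5) = 26/3,  R(-4) = 38/3,  R(-2/3) = 26/81,  R(2) = 110/3.
So the maximum is R(2) = 110/3.

2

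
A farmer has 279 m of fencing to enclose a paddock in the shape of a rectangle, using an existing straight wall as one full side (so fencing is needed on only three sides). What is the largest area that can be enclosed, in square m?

77841/8

Let the sides perpendicular to the wall have length x and the parallel side y, so 2x + y = 279 and the area is A = xy = x(279 − 2x).
A'(x) = 279 − 4x = 0 gives x = 279/4, and A''(x) = −4 < 0 confirms a maximum.
Then y = 279 − 2·279/4 = 279/2 and A = 77841/8.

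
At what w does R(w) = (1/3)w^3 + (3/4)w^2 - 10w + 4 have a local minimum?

5/2

R'(w) = w^2 + (3/2)w - 10. Setting R'(w) = 0 gives w ∈ {-4, 5/2}.
Since R''(w) = 2w + 3/2, we get R''(-4) = -13/2 < 0 ⇒ local maximum; R''(5/2) = 13/2 > 0 ⇒ local minimum.
So the local minimum value is R(5/2) = -533/48.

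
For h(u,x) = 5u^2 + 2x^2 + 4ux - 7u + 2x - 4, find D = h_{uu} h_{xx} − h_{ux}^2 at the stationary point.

24

∂h/∂u = 10u + 4x - 7 = 0 and ∂h/∂x = 4u + 4x + 2 = 0, so (u, x) = (3/2, -2).
The Hessian has h_{uu} = 10, h_{xx} = 4, h_{ux} = 4, giving D = 24 > 0 with h_{uu} > 0, so the point is a local minimum.
D = (10)·(4) − (4)^2 = 24.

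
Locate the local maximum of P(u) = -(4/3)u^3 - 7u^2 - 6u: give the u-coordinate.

-1/2

Critical points: P'(u) = -4u^2 - 14u - 6 vanishes at u = -3, -1/2.
P''(u) = -8u - 14. P''(-3) = 10 > 0 ⇒ local minimum; P''(-1/2) = -10 < 0 ⇒ local maximum.
The local maximum is P(-1/2) = 17/12.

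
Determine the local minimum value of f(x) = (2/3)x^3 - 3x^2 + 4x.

4/3

f'(x) = 2x^2 - 6x + 4. Setting f'(x) = 0 gives x ∈ {1, 2}.
Since f''(x) = 4x - 6, we get f''(1) = -2 < 0 ⇒ local maximum; f''(2) = 2 > 0 ⇒ local minimum.
Thus f has its local minimum at x = 2, with value 4/3.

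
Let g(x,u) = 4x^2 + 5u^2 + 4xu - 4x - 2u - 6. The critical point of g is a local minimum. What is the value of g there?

-7

∂g/∂x = 8x + 4u - 4 = 0 and ∂g/∂u = 4x + 10u - 2 = 0, so (x, u) = (1/2, 0).
The Hessian has g_{xx} = 8, g_{uu} = 10, g_{xu} = 4, giving D = 64 > 0 with g_{xx} > 0, so the point is a local minimum.
g(1/2, 0) = -7.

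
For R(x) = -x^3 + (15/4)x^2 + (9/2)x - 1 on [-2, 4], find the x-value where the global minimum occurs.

The derivative is -3x^2 + (15/2)x + 9/2, which vanishes at x = -1/2 and x = 3.
Evaluating at the critical points and endpoints: R(-2) = 13; R(-1/2) = -35/16; R(3) = 77/4; R(4) = 13.
Hence the absolute minimum is -35/16 at x = -1/2.

-1/2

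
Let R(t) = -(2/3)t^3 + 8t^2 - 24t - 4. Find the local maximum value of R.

Critical points: R'(t) = -2t^2 + 16t - 24 vanishes at t = 2, 6.
Second-derivative test with R''(t) = -4t + 16: R''(2) = 8 > 0 ⇒ local minimum; R''(6) = -8 < 0 ⇒ local maximum.
So the local maximum value is R(6) = -4.

-4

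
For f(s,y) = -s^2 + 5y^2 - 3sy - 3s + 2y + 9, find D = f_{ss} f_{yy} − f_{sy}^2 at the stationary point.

-29

∂f/∂s = -2s - 3y - 3 = 0 and ∂f/∂y = -3s + 10y + 2 = 0, so (s, y) = (-24/29, -13/29).
The Hessian has f_{ss} = -2, f_{yy} = 10, f_{sy} = -3, giving D = -29 < 0, so the point is a saddle point.
D = (-2)·(10) − (-3)^2 = -29.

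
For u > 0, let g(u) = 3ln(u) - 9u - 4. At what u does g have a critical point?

g'(u) = 3/u − 9 = 0 gives u = 1/3.
g''(u) = -3/u², which is negative for u > 0, so this is a local maximum.
g(1/3) = 3·ln(1/3) - 3 - 4 ≈ -10.2958.

1/3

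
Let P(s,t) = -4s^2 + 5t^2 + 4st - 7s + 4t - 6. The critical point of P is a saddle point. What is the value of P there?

-283/96

∂P/∂s = -8s + 4t - 7 = 0 and ∂P/∂t = 4s + 10t + 4 = 0, so (s, t) = (-43/48, -1/24).
The Hessian has P_{ss} = -8, P_{tt} = 10, P_{st} = 4, giving D = -96 < 0, so the point is a saddle point.
P(-43/48, -1/24) = -283/96.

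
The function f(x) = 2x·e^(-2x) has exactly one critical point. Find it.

By the product rule, f'(x) = (-4x + 2)·e^(-2x). Since e^(-2x) > 0, the only critical point is x = 1/2.
f''(1/2) has the same sign as -4 < 0, so this is a local maximum.
f(1/2) = (1)·e^(-1) ≈ 0.3679.

1/2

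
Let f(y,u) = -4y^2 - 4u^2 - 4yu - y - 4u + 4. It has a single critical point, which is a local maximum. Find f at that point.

61/12

∂f/∂y = -8y - 4u - 1 = 0 and ∂f/∂u = -4y - 8u - 4 = 0, so (y, u) = (1/6, -7/12).
The Hessian has f_{yy} = -8, f_{uu} = -8, f_{yu} = -4, giving D = 48 > 0 with f_{yy} < 0, so the point is a local maximum.
f(1/6, -7/12) = 61/12.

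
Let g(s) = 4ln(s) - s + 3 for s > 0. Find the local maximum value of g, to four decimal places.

g'(s) = 4/s − 1 = 0 gives s = 4.
g''(s) = -4/s², which is negative for s > 0, so this is a local maximum.
g(4) = 4·ln(4) - 4 + 3 ≈ 4.5452.

4.5452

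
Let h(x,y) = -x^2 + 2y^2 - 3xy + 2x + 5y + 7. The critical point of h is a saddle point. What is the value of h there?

132/17

∂h/∂x = -2x - 3y + 2 = 0 and ∂h/∂y = -3x + 4y + 5 = 0, so (x, y) = (23/17, -4/17).
The Hessian has h_{xx} = -2, h_{yy} = 4, h_{xy} = -3, giving D = -17 < 0, so the point is a saddle point.
h(23/17, -4/17) = 132/17.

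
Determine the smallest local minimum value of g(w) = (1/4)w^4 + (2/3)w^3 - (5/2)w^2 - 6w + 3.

-29/3

Critical points: g'(w) = w^3 + 2w^2 - 5w - 6 vanishes at w = -3, -1, 2.
g''(w) = 3w^2 + 4w - 5. g''(-3) = 10 > 0 ⇒ local minimum; g''(-1) = -6 < 0 ⇒ local maximum; g''(2) = 15 > 0 ⇒ local minimum.
The smallest local minimum is g(2) = -29/3.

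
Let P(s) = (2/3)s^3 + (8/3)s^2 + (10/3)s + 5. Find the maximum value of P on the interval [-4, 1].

P'(s) = 2s^2 + (16/3)s + 10/3, which vanishes at s = -5/3 and s = -1.
Evaluating at the critical points and endpoints: P(-4) = -25/3; P(-5/3) = 305/81; P(-1) = 11/3; P(1) = 35/3.
Hence the absolute maximum is 35/3 at s = 1.

35/3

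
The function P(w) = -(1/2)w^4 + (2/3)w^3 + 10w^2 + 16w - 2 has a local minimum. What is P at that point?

-55/6

Critical points: P'(w) = -2w^3 + 2w^2 + 20w + 16 vanishes at w = -2, -1, 4.
Since P''(w) = -6w^2 + 4w + 20, we get P''(-2) = -12 < 0 ⇒ local maximum; P''(-1) = 10 > 0 ⇒ local minimum; P''(4) = -60 < 0 ⇒ local maximum.
Thus P has its local minimum at w = -1, with value -55/6.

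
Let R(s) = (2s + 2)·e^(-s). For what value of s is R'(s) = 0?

0

By the product rule, R'(s) = (-2s)·e^(-s). Since e^(-s) > 0, the only critical point is s = 0.
R''(0) has the same sign as -2 < 0, so this is a local maximum.
R(0) = (2)·e^(0) ≈ 2.0000.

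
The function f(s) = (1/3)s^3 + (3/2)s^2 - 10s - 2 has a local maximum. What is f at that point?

Critical points: f'(s) = s^2 + 3s - 10 vanishes at s = -5, 2.
Second-derivative test with f''(s) = 2s + 3: f''(-5) = -7 < 0 ⇒ local maximum; f''(2) = 7 > 0 ⇒ local minimum.
Thus f has its local maximum at s = -5, with value 263/6.

263/6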